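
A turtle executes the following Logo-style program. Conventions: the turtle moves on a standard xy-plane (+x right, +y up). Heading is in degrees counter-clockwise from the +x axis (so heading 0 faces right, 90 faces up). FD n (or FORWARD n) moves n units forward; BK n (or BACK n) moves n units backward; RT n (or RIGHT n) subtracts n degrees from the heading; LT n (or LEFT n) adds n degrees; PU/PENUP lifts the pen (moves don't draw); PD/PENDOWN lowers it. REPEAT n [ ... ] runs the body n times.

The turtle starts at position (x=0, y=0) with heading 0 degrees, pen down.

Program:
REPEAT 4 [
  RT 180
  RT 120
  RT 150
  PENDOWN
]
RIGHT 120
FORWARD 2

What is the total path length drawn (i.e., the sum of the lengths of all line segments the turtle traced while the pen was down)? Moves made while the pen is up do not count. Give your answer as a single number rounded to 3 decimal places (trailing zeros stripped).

Executing turtle program step by step:
Start: pos=(0,0), heading=0, pen down
REPEAT 4 [
  -- iteration 1/4 --
  RT 180: heading 0 -> 180
  RT 120: heading 180 -> 60
  RT 150: heading 60 -> 270
  PD: pen down
  -- iteration 2/4 --
  RT 180: heading 270 -> 90
  RT 120: heading 90 -> 330
  RT 150: heading 330 -> 180
  PD: pen down
  -- iteration 3/4 --
  RT 180: heading 180 -> 0
  RT 120: heading 0 -> 240
  RT 150: heading 240 -> 90
  PD: pen down
  -- iteration 4/4 --
  RT 180: heading 90 -> 270
  RT 120: heading 270 -> 150
  RT 150: heading 150 -> 0
  PD: pen down
]
RT 120: heading 0 -> 240
FD 2: (0,0) -> (-1,-1.732) [heading=240, draw]
Final: pos=(-1,-1.732), heading=240, 1 segment(s) drawn

Segment lengths:
  seg 1: (0,0) -> (-1,-1.732), length = 2
Total = 2

Answer: 2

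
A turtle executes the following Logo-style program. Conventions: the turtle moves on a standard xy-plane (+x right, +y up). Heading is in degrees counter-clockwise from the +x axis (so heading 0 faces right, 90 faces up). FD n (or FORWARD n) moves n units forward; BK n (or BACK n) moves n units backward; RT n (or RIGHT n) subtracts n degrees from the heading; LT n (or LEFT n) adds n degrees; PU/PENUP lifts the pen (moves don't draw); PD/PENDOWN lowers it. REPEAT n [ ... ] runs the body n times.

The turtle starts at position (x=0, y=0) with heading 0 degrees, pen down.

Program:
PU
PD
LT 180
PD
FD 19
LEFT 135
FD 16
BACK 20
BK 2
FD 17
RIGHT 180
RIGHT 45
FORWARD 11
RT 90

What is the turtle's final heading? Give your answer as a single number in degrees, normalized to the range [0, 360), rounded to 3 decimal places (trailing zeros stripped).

Answer: 0

Derivation:
Executing turtle program step by step:
Start: pos=(0,0), heading=0, pen down
PU: pen up
PD: pen down
LT 180: heading 0 -> 180
PD: pen down
FD 19: (0,0) -> (-19,0) [heading=180, draw]
LT 135: heading 180 -> 315
FD 16: (-19,0) -> (-7.686,-11.314) [heading=315, draw]
BK 20: (-7.686,-11.314) -> (-21.828,2.828) [heading=315, draw]
BK 2: (-21.828,2.828) -> (-23.243,4.243) [heading=315, draw]
FD 17: (-23.243,4.243) -> (-11.222,-7.778) [heading=315, draw]
RT 180: heading 315 -> 135
RT 45: heading 135 -> 90
FD 11: (-11.222,-7.778) -> (-11.222,3.222) [heading=90, draw]
RT 90: heading 90 -> 0
Final: pos=(-11.222,3.222), heading=0, 6 segment(s) drawn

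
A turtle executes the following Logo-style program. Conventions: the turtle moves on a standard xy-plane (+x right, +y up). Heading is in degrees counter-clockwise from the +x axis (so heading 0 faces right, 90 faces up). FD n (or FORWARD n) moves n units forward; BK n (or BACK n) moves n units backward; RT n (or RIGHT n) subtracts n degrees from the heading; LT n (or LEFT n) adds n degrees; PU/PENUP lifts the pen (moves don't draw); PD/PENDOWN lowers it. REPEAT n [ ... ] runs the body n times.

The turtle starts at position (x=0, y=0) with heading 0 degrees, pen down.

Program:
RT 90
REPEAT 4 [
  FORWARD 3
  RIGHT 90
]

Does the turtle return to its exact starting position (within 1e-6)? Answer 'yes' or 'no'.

Executing turtle program step by step:
Start: pos=(0,0), heading=0, pen down
RT 90: heading 0 -> 270
REPEAT 4 [
  -- iteration 1/4 --
  FD 3: (0,0) -> (0,-3) [heading=270, draw]
  RT 90: heading 270 -> 180
  -- iteration 2/4 --
  FD 3: (0,-3) -> (-3,-3) [heading=180, draw]
  RT 90: heading 180 -> 90
  -- iteration 3/4 --
  FD 3: (-3,-3) -> (-3,0) [heading=90, draw]
  RT 90: heading 90 -> 0
  -- iteration 4/4 --
  FD 3: (-3,0) -> (0,0) [heading=0, draw]
  RT 90: heading 0 -> 270
]
Final: pos=(0,0), heading=270, 4 segment(s) drawn

Start position: (0, 0)
Final position: (0, 0)
Distance = 0; < 1e-6 -> CLOSED

Answer: yes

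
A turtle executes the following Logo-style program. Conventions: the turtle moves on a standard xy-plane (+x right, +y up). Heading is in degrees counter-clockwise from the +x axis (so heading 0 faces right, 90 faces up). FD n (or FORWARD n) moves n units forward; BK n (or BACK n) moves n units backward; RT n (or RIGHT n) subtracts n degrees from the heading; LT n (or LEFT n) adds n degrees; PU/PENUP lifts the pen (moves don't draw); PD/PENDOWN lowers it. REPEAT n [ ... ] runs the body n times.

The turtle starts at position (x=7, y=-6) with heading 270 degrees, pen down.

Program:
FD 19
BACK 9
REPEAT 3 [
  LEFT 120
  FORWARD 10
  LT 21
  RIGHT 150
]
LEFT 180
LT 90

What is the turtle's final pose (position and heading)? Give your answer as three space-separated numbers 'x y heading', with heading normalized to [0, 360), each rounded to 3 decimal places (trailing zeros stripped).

Executing turtle program step by step:
Start: pos=(7,-6), heading=270, pen down
FD 19: (7,-6) -> (7,-25) [heading=270, draw]
BK 9: (7,-25) -> (7,-16) [heading=270, draw]
REPEAT 3 [
  -- iteration 1/3 --
  LT 120: heading 270 -> 30
  FD 10: (7,-16) -> (15.66,-11) [heading=30, draw]
  LT 21: heading 30 -> 51
  RT 150: heading 51 -> 261
  -- iteration 2/3 --
  LT 120: heading 261 -> 21
  FD 10: (15.66,-11) -> (24.996,-7.416) [heading=21, draw]
  LT 21: heading 21 -> 42
  RT 150: heading 42 -> 252
  -- iteration 3/3 --
  LT 120: heading 252 -> 12
  FD 10: (24.996,-7.416) -> (34.778,-5.337) [heading=12, draw]
  LT 21: heading 12 -> 33
  RT 150: heading 33 -> 243
]
LT 180: heading 243 -> 63
LT 90: heading 63 -> 153
Final: pos=(34.778,-5.337), heading=153, 5 segment(s) drawn

Answer: 34.778 -5.337 153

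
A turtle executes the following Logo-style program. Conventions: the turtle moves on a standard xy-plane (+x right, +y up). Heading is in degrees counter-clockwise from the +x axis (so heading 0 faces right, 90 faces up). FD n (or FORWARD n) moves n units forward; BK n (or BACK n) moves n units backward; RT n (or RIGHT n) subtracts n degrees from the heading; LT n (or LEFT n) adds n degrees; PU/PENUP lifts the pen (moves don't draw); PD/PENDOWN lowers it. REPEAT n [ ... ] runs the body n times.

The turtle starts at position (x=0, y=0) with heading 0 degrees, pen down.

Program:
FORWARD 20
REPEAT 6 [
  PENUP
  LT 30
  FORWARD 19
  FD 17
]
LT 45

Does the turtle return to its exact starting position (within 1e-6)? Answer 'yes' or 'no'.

Executing turtle program step by step:
Start: pos=(0,0), heading=0, pen down
FD 20: (0,0) -> (20,0) [heading=0, draw]
REPEAT 6 [
  -- iteration 1/6 --
  PU: pen up
  LT 30: heading 0 -> 30
  FD 19: (20,0) -> (36.454,9.5) [heading=30, move]
  FD 17: (36.454,9.5) -> (51.177,18) [heading=30, move]
  -- iteration 2/6 --
  PU: pen up
  LT 30: heading 30 -> 60
  FD 19: (51.177,18) -> (60.677,34.454) [heading=60, move]
  FD 17: (60.677,34.454) -> (69.177,49.177) [heading=60, move]
  -- iteration 3/6 --
  PU: pen up
  LT 30: heading 60 -> 90
  FD 19: (69.177,49.177) -> (69.177,68.177) [heading=90, move]
  FD 17: (69.177,68.177) -> (69.177,85.177) [heading=90, move]
  -- iteration 4/6 --
  PU: pen up
  LT 30: heading 90 -> 120
  FD 19: (69.177,85.177) -> (59.677,101.631) [heading=120, move]
  FD 17: (59.677,101.631) -> (51.177,116.354) [heading=120, move]
  -- iteration 5/6 --
  PU: pen up
  LT 30: heading 120 -> 150
  FD 19: (51.177,116.354) -> (34.722,125.854) [heading=150, move]
  FD 17: (34.722,125.854) -> (20,134.354) [heading=150, move]
  -- iteration 6/6 --
  PU: pen up
  LT 30: heading 150 -> 180
  FD 19: (20,134.354) -> (1,134.354) [heading=180, move]
  FD 17: (1,134.354) -> (-16,134.354) [heading=180, move]
]
LT 45: heading 180 -> 225
Final: pos=(-16,134.354), heading=225, 1 segment(s) drawn

Start position: (0, 0)
Final position: (-16, 134.354)
Distance = 135.303; >= 1e-6 -> NOT closed

Answer: no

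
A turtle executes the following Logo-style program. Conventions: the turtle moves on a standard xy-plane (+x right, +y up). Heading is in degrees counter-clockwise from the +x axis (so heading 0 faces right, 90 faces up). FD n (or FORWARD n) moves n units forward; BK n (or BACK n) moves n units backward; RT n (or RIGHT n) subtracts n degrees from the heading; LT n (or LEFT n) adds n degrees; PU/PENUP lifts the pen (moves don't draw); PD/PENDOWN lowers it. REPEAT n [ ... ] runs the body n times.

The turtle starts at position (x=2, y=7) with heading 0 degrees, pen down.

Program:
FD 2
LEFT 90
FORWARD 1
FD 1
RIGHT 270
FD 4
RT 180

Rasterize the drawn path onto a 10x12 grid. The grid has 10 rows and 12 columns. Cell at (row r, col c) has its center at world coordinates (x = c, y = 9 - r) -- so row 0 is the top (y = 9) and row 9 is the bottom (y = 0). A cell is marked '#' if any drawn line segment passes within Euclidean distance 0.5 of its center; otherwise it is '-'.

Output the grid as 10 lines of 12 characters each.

Answer: #####-------
----#-------
--###-------
------------
------------
------------
------------
------------
------------
------------

Derivation:
Segment 0: (2,7) -> (4,7)
Segment 1: (4,7) -> (4,8)
Segment 2: (4,8) -> (4,9)
Segment 3: (4,9) -> (0,9)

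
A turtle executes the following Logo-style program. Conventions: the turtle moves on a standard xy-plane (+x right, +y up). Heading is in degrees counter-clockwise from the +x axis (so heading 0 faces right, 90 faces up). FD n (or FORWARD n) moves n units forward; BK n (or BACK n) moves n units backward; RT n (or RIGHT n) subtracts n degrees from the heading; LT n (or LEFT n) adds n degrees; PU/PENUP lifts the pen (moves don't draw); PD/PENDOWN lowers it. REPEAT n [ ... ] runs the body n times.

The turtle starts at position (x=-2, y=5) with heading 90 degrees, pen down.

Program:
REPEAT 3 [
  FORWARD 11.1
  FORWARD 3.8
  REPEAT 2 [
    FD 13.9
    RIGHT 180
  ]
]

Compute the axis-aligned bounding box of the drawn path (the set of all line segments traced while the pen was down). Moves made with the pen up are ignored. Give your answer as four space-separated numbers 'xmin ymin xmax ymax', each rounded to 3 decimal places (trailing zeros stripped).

Executing turtle program step by step:
Start: pos=(-2,5), heading=90, pen down
REPEAT 3 [
  -- iteration 1/3 --
  FD 11.1: (-2,5) -> (-2,16.1) [heading=90, draw]
  FD 3.8: (-2,16.1) -> (-2,19.9) [heading=90, draw]
  REPEAT 2 [
    -- iteration 1/2 --
    FD 13.9: (-2,19.9) -> (-2,33.8) [heading=90, draw]
    RT 180: heading 90 -> 270
    -- iteration 2/2 --
    FD 13.9: (-2,33.8) -> (-2,19.9) [heading=270, draw]
    RT 180: heading 270 -> 90
  ]
  -- iteration 2/3 --
  FD 11.1: (-2,19.9) -> (-2,31) [heading=90, draw]
  FD 3.8: (-2,31) -> (-2,34.8) [heading=90, draw]
  REPEAT 2 [
    -- iteration 1/2 --
    FD 13.9: (-2,34.8) -> (-2,48.7) [heading=90, draw]
    RT 180: heading 90 -> 270
    -- iteration 2/2 --
    FD 13.9: (-2,48.7) -> (-2,34.8) [heading=270, draw]
    RT 180: heading 270 -> 90
  ]
  -- iteration 3/3 --
  FD 11.1: (-2,34.8) -> (-2,45.9) [heading=90, draw]
  FD 3.8: (-2,45.9) -> (-2,49.7) [heading=90, draw]
  REPEAT 2 [
    -- iteration 1/2 --
    FD 13.9: (-2,49.7) -> (-2,63.6) [heading=90, draw]
    RT 180: heading 90 -> 270
    -- iteration 2/2 --
    FD 13.9: (-2,63.6) -> (-2,49.7) [heading=270, draw]
    RT 180: heading 270 -> 90
  ]
]
Final: pos=(-2,49.7), heading=90, 12 segment(s) drawn

Segment endpoints: x in {-2, -2, -2, -2, -2, -2, -2, -2, -2, -2}, y in {5, 16.1, 19.9, 19.9, 31, 33.8, 34.8, 45.9, 48.7, 49.7, 63.6}
xmin=-2, ymin=5, xmax=-2, ymax=63.6

Answer: -2 5 -2 63.6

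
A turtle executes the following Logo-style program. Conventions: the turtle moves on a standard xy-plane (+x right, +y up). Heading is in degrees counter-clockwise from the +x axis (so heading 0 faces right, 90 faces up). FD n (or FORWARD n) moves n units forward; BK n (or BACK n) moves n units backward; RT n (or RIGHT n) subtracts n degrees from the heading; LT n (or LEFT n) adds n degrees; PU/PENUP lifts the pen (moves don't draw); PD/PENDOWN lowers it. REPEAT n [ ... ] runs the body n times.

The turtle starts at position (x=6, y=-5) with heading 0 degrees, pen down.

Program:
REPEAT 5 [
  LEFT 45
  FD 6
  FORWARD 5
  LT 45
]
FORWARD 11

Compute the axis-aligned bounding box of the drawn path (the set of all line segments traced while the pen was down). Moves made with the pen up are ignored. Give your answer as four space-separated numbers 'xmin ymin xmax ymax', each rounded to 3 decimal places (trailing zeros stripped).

Answer: -1.778 -5 13.778 13.778

Derivation:
Executing turtle program step by step:
Start: pos=(6,-5), heading=0, pen down
REPEAT 5 [
  -- iteration 1/5 --
  LT 45: heading 0 -> 45
  FD 6: (6,-5) -> (10.243,-0.757) [heading=45, draw]
  FD 5: (10.243,-0.757) -> (13.778,2.778) [heading=45, draw]
  LT 45: heading 45 -> 90
  -- iteration 2/5 --
  LT 45: heading 90 -> 135
  FD 6: (13.778,2.778) -> (9.536,7.021) [heading=135, draw]
  FD 5: (9.536,7.021) -> (6,10.556) [heading=135, draw]
  LT 45: heading 135 -> 180
  -- iteration 3/5 --
  LT 45: heading 180 -> 225
  FD 6: (6,10.556) -> (1.757,6.314) [heading=225, draw]
  FD 5: (1.757,6.314) -> (-1.778,2.778) [heading=225, draw]
  LT 45: heading 225 -> 270
  -- iteration 4/5 --
  LT 45: heading 270 -> 315
  FD 6: (-1.778,2.778) -> (2.464,-1.464) [heading=315, draw]
  FD 5: (2.464,-1.464) -> (6,-5) [heading=315, draw]
  LT 45: heading 315 -> 0
  -- iteration 5/5 --
  LT 45: heading 0 -> 45
  FD 6: (6,-5) -> (10.243,-0.757) [heading=45, draw]
  FD 5: (10.243,-0.757) -> (13.778,2.778) [heading=45, draw]
  LT 45: heading 45 -> 90
]
FD 11: (13.778,2.778) -> (13.778,13.778) [heading=90, draw]
Final: pos=(13.778,13.778), heading=90, 11 segment(s) drawn

Segment endpoints: x in {-1.778, 1.757, 2.464, 6, 6, 9.536, 10.243, 10.243, 13.778, 13.778, 13.778}, y in {-5, -5, -1.464, -0.757, -0.757, 2.778, 2.778, 2.778, 6.314, 7.021, 10.556, 13.778}
xmin=-1.778, ymin=-5, xmax=13.778, ymax=13.778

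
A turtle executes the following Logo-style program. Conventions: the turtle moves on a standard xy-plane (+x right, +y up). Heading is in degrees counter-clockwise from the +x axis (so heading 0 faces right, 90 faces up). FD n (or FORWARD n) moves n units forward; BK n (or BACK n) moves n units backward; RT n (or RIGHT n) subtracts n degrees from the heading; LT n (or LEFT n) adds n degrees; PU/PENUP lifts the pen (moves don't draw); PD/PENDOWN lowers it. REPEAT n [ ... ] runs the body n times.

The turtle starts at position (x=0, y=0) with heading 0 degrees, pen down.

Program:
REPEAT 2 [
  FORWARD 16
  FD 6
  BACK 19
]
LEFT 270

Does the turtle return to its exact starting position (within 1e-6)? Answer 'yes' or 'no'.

Executing turtle program step by step:
Start: pos=(0,0), heading=0, pen down
REPEAT 2 [
  -- iteration 1/2 --
  FD 16: (0,0) -> (16,0) [heading=0, draw]
  FD 6: (16,0) -> (22,0) [heading=0, draw]
  BK 19: (22,0) -> (3,0) [heading=0, draw]
  -- iteration 2/2 --
  FD 16: (3,0) -> (19,0) [heading=0, draw]
  FD 6: (19,0) -> (25,0) [heading=0, draw]
  BK 19: (25,0) -> (6,0) [heading=0, draw]
]
LT 270: heading 0 -> 270
Final: pos=(6,0), heading=270, 6 segment(s) drawn

Start position: (0, 0)
Final position: (6, 0)
Distance = 6; >= 1e-6 -> NOT closed

Answer: no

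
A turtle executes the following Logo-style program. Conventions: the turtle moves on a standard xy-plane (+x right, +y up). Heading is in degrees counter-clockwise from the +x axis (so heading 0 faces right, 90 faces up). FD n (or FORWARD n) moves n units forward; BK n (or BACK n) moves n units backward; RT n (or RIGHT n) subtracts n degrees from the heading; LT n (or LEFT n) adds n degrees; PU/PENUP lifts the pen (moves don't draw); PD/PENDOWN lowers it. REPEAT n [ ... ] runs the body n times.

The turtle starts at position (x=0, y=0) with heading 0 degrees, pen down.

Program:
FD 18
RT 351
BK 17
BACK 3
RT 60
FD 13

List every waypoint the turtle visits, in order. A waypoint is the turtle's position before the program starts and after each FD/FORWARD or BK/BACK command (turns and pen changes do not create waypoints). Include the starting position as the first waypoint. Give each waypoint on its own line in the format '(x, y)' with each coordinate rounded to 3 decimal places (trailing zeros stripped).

Answer: (0, 0)
(18, 0)
(1.209, -2.659)
(-1.754, -3.129)
(6.427, -13.232)

Derivation:
Executing turtle program step by step:
Start: pos=(0,0), heading=0, pen down
FD 18: (0,0) -> (18,0) [heading=0, draw]
RT 351: heading 0 -> 9
BK 17: (18,0) -> (1.209,-2.659) [heading=9, draw]
BK 3: (1.209,-2.659) -> (-1.754,-3.129) [heading=9, draw]
RT 60: heading 9 -> 309
FD 13: (-1.754,-3.129) -> (6.427,-13.232) [heading=309, draw]
Final: pos=(6.427,-13.232), heading=309, 4 segment(s) drawn
Waypoints (5 total):
(0, 0)
(18, 0)
(1.209, -2.659)
(-1.754, -3.129)
(6.427, -13.232)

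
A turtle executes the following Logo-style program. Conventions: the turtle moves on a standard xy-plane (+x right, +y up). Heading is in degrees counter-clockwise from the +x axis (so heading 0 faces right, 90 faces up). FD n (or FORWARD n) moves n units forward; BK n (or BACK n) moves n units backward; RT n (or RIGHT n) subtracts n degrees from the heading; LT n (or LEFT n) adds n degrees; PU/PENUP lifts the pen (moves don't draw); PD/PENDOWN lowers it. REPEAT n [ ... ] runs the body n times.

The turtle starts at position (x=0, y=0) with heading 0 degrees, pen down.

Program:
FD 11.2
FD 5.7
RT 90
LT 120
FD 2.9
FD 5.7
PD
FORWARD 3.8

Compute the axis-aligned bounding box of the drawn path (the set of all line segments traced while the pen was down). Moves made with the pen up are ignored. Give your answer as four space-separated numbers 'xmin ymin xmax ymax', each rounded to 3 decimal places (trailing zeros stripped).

Answer: 0 0 27.639 6.2

Derivation:
Executing turtle program step by step:
Start: pos=(0,0), heading=0, pen down
FD 11.2: (0,0) -> (11.2,0) [heading=0, draw]
FD 5.7: (11.2,0) -> (16.9,0) [heading=0, draw]
RT 90: heading 0 -> 270
LT 120: heading 270 -> 30
FD 2.9: (16.9,0) -> (19.411,1.45) [heading=30, draw]
FD 5.7: (19.411,1.45) -> (24.348,4.3) [heading=30, draw]
PD: pen down
FD 3.8: (24.348,4.3) -> (27.639,6.2) [heading=30, draw]
Final: pos=(27.639,6.2), heading=30, 5 segment(s) drawn

Segment endpoints: x in {0, 11.2, 16.9, 19.411, 24.348, 27.639}, y in {0, 1.45, 4.3, 6.2}
xmin=0, ymin=0, xmax=27.639, ymax=6.2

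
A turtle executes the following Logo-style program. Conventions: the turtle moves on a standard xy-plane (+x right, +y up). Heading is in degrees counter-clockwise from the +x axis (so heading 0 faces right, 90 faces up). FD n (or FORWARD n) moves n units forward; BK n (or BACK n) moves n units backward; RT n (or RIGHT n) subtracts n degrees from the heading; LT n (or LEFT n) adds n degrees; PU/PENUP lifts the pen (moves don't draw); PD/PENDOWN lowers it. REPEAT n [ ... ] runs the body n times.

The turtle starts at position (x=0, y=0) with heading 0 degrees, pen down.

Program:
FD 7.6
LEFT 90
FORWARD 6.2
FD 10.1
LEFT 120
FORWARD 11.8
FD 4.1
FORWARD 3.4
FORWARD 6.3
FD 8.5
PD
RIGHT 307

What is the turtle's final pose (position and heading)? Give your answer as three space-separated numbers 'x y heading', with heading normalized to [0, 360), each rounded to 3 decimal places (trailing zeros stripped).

Executing turtle program step by step:
Start: pos=(0,0), heading=0, pen down
FD 7.6: (0,0) -> (7.6,0) [heading=0, draw]
LT 90: heading 0 -> 90
FD 6.2: (7.6,0) -> (7.6,6.2) [heading=90, draw]
FD 10.1: (7.6,6.2) -> (7.6,16.3) [heading=90, draw]
LT 120: heading 90 -> 210
FD 11.8: (7.6,16.3) -> (-2.619,10.4) [heading=210, draw]
FD 4.1: (-2.619,10.4) -> (-6.17,8.35) [heading=210, draw]
FD 3.4: (-6.17,8.35) -> (-9.114,6.65) [heading=210, draw]
FD 6.3: (-9.114,6.65) -> (-14.57,3.5) [heading=210, draw]
FD 8.5: (-14.57,3.5) -> (-21.931,-0.75) [heading=210, draw]
PD: pen down
RT 307: heading 210 -> 263
Final: pos=(-21.931,-0.75), heading=263, 8 segment(s) drawn

Answer: -21.931 -0.75 263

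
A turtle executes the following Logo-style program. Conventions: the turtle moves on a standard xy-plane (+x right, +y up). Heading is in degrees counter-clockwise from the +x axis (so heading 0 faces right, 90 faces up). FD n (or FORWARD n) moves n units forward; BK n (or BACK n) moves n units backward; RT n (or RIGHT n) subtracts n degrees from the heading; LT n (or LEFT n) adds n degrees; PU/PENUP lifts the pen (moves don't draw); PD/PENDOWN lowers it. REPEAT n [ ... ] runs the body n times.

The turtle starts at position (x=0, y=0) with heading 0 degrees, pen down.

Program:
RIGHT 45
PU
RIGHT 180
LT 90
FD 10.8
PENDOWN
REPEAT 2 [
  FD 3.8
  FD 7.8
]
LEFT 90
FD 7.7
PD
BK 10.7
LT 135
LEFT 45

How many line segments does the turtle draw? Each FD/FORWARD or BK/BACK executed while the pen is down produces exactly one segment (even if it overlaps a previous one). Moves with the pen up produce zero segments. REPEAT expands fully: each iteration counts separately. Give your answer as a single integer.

Answer: 6

Derivation:
Executing turtle program step by step:
Start: pos=(0,0), heading=0, pen down
RT 45: heading 0 -> 315
PU: pen up
RT 180: heading 315 -> 135
LT 90: heading 135 -> 225
FD 10.8: (0,0) -> (-7.637,-7.637) [heading=225, move]
PD: pen down
REPEAT 2 [
  -- iteration 1/2 --
  FD 3.8: (-7.637,-7.637) -> (-10.324,-10.324) [heading=225, draw]
  FD 7.8: (-10.324,-10.324) -> (-15.839,-15.839) [heading=225, draw]
  -- iteration 2/2 --
  FD 3.8: (-15.839,-15.839) -> (-18.526,-18.526) [heading=225, draw]
  FD 7.8: (-18.526,-18.526) -> (-24.042,-24.042) [heading=225, draw]
]
LT 90: heading 225 -> 315
FD 7.7: (-24.042,-24.042) -> (-18.597,-29.486) [heading=315, draw]
PD: pen down
BK 10.7: (-18.597,-29.486) -> (-26.163,-21.92) [heading=315, draw]
LT 135: heading 315 -> 90
LT 45: heading 90 -> 135
Final: pos=(-26.163,-21.92), heading=135, 6 segment(s) drawn
Segments drawn: 6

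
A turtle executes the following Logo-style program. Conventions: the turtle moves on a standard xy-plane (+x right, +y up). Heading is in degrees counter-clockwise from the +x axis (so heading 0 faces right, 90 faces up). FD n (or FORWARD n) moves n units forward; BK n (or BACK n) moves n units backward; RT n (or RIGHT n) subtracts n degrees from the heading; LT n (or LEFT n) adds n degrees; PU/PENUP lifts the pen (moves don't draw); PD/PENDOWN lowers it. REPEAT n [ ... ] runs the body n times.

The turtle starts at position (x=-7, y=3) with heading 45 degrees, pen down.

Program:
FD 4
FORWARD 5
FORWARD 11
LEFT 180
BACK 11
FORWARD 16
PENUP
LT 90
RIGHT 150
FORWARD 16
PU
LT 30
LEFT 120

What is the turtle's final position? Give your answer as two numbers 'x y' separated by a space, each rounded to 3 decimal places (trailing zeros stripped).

Answer: -11.848 17.748

Derivation:
Executing turtle program step by step:
Start: pos=(-7,3), heading=45, pen down
FD 4: (-7,3) -> (-4.172,5.828) [heading=45, draw]
FD 5: (-4.172,5.828) -> (-0.636,9.364) [heading=45, draw]
FD 11: (-0.636,9.364) -> (7.142,17.142) [heading=45, draw]
LT 180: heading 45 -> 225
BK 11: (7.142,17.142) -> (14.92,24.92) [heading=225, draw]
FD 16: (14.92,24.92) -> (3.607,13.607) [heading=225, draw]
PU: pen up
LT 90: heading 225 -> 315
RT 150: heading 315 -> 165
FD 16: (3.607,13.607) -> (-11.848,17.748) [heading=165, move]
PU: pen up
LT 30: heading 165 -> 195
LT 120: heading 195 -> 315
Final: pos=(-11.848,17.748), heading=315, 5 segment(s) drawn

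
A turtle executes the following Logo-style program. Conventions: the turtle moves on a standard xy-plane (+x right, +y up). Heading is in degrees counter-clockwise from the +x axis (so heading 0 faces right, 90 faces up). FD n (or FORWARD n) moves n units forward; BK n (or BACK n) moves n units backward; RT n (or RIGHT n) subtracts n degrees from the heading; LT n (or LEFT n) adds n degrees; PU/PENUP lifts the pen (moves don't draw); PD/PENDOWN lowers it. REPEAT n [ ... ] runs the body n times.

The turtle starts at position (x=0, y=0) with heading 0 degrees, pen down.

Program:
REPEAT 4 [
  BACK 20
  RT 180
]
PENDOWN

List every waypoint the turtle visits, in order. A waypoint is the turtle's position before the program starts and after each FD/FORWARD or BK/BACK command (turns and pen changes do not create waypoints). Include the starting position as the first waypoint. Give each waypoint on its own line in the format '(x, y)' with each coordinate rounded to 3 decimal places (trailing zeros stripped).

Answer: (0, 0)
(-20, 0)
(0, 0)
(-20, 0)
(0, 0)

Derivation:
Executing turtle program step by step:
Start: pos=(0,0), heading=0, pen down
REPEAT 4 [
  -- iteration 1/4 --
  BK 20: (0,0) -> (-20,0) [heading=0, draw]
  RT 180: heading 0 -> 180
  -- iteration 2/4 --
  BK 20: (-20,0) -> (0,0) [heading=180, draw]
  RT 180: heading 180 -> 0
  -- iteration 3/4 --
  BK 20: (0,0) -> (-20,0) [heading=0, draw]
  RT 180: heading 0 -> 180
  -- iteration 4/4 --
  BK 20: (-20,0) -> (0,0) [heading=180, draw]
  RT 180: heading 180 -> 0
]
PD: pen down
Final: pos=(0,0), heading=0, 4 segment(s) drawn
Waypoints (5 total):
(0, 0)
(-20, 0)
(0, 0)
(-20, 0)
(0, 0)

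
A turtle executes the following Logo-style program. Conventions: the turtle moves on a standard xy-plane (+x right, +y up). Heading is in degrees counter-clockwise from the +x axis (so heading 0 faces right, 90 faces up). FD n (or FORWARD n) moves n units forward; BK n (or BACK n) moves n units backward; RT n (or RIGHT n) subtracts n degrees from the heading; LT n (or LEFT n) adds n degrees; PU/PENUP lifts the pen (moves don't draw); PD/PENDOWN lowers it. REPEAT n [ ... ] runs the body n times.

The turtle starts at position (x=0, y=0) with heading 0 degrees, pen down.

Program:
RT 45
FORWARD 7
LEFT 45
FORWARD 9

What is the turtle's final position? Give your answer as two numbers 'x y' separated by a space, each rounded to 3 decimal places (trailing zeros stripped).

Answer: 13.95 -4.95

Derivation:
Executing turtle program step by step:
Start: pos=(0,0), heading=0, pen down
RT 45: heading 0 -> 315
FD 7: (0,0) -> (4.95,-4.95) [heading=315, draw]
LT 45: heading 315 -> 0
FD 9: (4.95,-4.95) -> (13.95,-4.95) [heading=0, draw]
Final: pos=(13.95,-4.95), heading=0, 2 segment(s) drawn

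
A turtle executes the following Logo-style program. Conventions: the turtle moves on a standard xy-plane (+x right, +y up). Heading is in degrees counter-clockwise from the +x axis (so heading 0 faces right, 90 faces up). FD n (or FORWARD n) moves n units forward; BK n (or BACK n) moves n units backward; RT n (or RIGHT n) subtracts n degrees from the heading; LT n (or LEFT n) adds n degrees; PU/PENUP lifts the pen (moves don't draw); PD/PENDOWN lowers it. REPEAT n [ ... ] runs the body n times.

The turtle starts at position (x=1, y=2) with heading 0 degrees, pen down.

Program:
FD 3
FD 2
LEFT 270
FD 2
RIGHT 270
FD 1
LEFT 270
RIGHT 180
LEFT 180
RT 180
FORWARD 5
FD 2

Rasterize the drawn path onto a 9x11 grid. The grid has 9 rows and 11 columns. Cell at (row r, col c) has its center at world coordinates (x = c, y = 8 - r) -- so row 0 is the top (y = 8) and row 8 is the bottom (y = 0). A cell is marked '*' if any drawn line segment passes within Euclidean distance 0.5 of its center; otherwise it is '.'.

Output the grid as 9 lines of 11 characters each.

Answer: ...........
.......*...
.......*...
.......*...
.......*...
.......*...
.*******...
......**...
......**...

Derivation:
Segment 0: (1,2) -> (4,2)
Segment 1: (4,2) -> (6,2)
Segment 2: (6,2) -> (6,0)
Segment 3: (6,0) -> (7,0)
Segment 4: (7,0) -> (7,5)
Segment 5: (7,5) -> (7,7)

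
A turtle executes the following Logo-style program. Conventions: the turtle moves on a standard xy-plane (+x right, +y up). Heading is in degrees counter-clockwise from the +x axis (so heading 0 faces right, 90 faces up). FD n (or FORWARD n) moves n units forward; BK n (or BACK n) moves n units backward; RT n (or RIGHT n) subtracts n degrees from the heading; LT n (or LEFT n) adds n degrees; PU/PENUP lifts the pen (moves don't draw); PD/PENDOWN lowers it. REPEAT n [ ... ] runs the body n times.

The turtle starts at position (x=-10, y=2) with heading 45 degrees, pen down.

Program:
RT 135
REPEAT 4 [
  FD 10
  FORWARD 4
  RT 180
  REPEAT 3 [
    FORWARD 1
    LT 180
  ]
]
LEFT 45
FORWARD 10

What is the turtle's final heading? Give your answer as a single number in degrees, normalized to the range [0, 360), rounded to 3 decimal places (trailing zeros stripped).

Executing turtle program step by step:
Start: pos=(-10,2), heading=45, pen down
RT 135: heading 45 -> 270
REPEAT 4 [
  -- iteration 1/4 --
  FD 10: (-10,2) -> (-10,-8) [heading=270, draw]
  FD 4: (-10,-8) -> (-10,-12) [heading=270, draw]
  RT 180: heading 270 -> 90
  REPEAT 3 [
    -- iteration 1/3 --
    FD 1: (-10,-12) -> (-10,-11) [heading=90, draw]
    LT 180: heading 90 -> 270
    -- iteration 2/3 --
    FD 1: (-10,-11) -> (-10,-12) [heading=270, draw]
    LT 180: heading 270 -> 90
    -- iteration 3/3 --
    FD 1: (-10,-12) -> (-10,-11) [heading=90, draw]
    LT 180: heading 90 -> 270
  ]
  -- iteration 2/4 --
  FD 10: (-10,-11) -> (-10,-21) [heading=270, draw]
  FD 4: (-10,-21) -> (-10,-25) [heading=270, draw]
  RT 180: heading 270 -> 90
  REPEAT 3 [
    -- iteration 1/3 --
    FD 1: (-10,-25) -> (-10,-24) [heading=90, draw]
    LT 180: heading 90 -> 270
    -- iteration 2/3 --
    FD 1: (-10,-24) -> (-10,-25) [heading=270, draw]
    LT 180: heading 270 -> 90
    -- iteration 3/3 --
    FD 1: (-10,-25) -> (-10,-24) [heading=90, draw]
    LT 180: heading 90 -> 270
  ]
  -- iteration 3/4 --
  FD 10: (-10,-24) -> (-10,-34) [heading=270, draw]
  FD 4: (-10,-34) -> (-10,-38) [heading=270, draw]
  RT 180: heading 270 -> 90
  REPEAT 3 [
    -- iteration 1/3 --
    FD 1: (-10,-38) -> (-10,-37) [heading=90, draw]
    LT 180: heading 90 -> 270
    -- iteration 2/3 --
    FD 1: (-10,-37) -> (-10,-38) [heading=270, draw]
    LT 180: heading 270 -> 90
    -- iteration 3/3 --
    FD 1: (-10,-38) -> (-10,-37) [heading=90, draw]
    LT 180: heading 90 -> 270
  ]
  -- iteration 4/4 --
  FD 10: (-10,-37) -> (-10,-47) [heading=270, draw]
  FD 4: (-10,-47) -> (-10,-51) [heading=270, draw]
  RT 180: heading 270 -> 90
  REPEAT 3 [
    -- iteration 1/3 --
    FD 1: (-10,-51) -> (-10,-50) [heading=90, draw]
    LT 180: heading 90 -> 270
    -- iteration 2/3 --
    FD 1: (-10,-50) -> (-10,-51) [heading=270, draw]
    LT 180: heading 270 -> 90
    -- iteration 3/3 --
    FD 1: (-10,-51) -> (-10,-50) [heading=90, draw]
    LT 180: heading 90 -> 270
  ]
]
LT 45: heading 270 -> 315
FD 10: (-10,-50) -> (-2.929,-57.071) [heading=315, draw]
Final: pos=(-2.929,-57.071), heading=315, 21 segment(s) drawn

Answer: 315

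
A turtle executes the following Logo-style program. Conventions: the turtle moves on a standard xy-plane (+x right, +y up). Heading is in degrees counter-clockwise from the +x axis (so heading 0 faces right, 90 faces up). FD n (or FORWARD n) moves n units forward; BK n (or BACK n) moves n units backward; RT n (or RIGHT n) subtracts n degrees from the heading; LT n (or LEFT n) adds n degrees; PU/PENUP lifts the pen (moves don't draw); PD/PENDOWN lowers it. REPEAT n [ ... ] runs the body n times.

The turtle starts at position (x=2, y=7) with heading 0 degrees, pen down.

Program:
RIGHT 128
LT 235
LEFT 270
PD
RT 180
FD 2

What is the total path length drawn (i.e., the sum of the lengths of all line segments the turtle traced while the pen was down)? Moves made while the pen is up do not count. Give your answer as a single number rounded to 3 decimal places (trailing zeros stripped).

Answer: 2

Derivation:
Executing turtle program step by step:
Start: pos=(2,7), heading=0, pen down
RT 128: heading 0 -> 232
LT 235: heading 232 -> 107
LT 270: heading 107 -> 17
PD: pen down
RT 180: heading 17 -> 197
FD 2: (2,7) -> (0.087,6.415) [heading=197, draw]
Final: pos=(0.087,6.415), heading=197, 1 segment(s) drawn

Segment lengths:
  seg 1: (2,7) -> (0.087,6.415), length = 2
Total = 2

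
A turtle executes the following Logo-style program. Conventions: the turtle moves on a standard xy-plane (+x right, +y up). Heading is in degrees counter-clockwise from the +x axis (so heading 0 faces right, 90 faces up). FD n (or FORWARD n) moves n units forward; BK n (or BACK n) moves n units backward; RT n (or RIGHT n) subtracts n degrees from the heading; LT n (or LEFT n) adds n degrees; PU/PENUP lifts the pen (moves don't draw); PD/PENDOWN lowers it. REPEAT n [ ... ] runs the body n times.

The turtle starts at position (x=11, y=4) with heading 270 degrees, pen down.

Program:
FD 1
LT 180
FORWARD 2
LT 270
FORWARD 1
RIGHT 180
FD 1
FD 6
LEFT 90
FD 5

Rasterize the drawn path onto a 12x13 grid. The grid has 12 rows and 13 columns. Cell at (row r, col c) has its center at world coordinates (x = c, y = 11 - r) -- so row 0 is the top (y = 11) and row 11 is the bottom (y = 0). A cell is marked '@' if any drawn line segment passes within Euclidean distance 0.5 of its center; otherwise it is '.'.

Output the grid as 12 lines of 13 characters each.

Answer: .............
.............
.............
.............
.............
.............
.....@@@@@@@@
.....@.....@.
.....@.....@.
.....@.......
.....@.......
.....@.......

Derivation:
Segment 0: (11,4) -> (11,3)
Segment 1: (11,3) -> (11,5)
Segment 2: (11,5) -> (12,5)
Segment 3: (12,5) -> (11,5)
Segment 4: (11,5) -> (5,5)
Segment 5: (5,5) -> (5,0)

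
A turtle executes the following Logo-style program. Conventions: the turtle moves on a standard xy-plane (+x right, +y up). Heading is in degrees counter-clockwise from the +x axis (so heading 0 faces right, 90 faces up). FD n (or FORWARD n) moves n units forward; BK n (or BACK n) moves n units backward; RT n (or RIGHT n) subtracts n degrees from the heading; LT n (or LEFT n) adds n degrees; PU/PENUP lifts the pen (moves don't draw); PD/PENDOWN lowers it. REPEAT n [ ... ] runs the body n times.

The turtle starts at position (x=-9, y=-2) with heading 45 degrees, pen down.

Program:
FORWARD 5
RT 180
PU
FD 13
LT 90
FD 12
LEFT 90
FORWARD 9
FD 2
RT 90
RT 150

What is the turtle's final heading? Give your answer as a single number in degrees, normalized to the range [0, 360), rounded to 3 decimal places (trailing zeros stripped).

Answer: 165

Derivation:
Executing turtle program step by step:
Start: pos=(-9,-2), heading=45, pen down
FD 5: (-9,-2) -> (-5.464,1.536) [heading=45, draw]
RT 180: heading 45 -> 225
PU: pen up
FD 13: (-5.464,1.536) -> (-14.657,-7.657) [heading=225, move]
LT 90: heading 225 -> 315
FD 12: (-14.657,-7.657) -> (-6.172,-16.142) [heading=315, move]
LT 90: heading 315 -> 45
FD 9: (-6.172,-16.142) -> (0.192,-9.778) [heading=45, move]
FD 2: (0.192,-9.778) -> (1.607,-8.364) [heading=45, move]
RT 90: heading 45 -> 315
RT 150: heading 315 -> 165
Final: pos=(1.607,-8.364), heading=165, 1 segment(s) drawn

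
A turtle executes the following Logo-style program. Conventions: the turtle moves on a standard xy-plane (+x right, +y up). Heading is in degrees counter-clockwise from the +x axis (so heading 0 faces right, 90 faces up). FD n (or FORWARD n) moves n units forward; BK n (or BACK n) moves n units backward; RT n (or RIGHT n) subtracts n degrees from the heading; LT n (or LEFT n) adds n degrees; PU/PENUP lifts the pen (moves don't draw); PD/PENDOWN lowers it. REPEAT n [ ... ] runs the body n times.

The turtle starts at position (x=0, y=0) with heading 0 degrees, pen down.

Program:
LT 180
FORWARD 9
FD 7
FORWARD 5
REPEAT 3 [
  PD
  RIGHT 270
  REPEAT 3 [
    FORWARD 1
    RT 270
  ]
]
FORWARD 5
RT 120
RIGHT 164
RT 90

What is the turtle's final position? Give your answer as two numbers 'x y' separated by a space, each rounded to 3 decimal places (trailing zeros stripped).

Executing turtle program step by step:
Start: pos=(0,0), heading=0, pen down
LT 180: heading 0 -> 180
FD 9: (0,0) -> (-9,0) [heading=180, draw]
FD 7: (-9,0) -> (-16,0) [heading=180, draw]
FD 5: (-16,0) -> (-21,0) [heading=180, draw]
REPEAT 3 [
  -- iteration 1/3 --
  PD: pen down
  RT 270: heading 180 -> 270
  REPEAT 3 [
    -- iteration 1/3 --
    FD 1: (-21,0) -> (-21,-1) [heading=270, draw]
    RT 270: heading 270 -> 0
    -- iteration 2/3 --
    FD 1: (-21,-1) -> (-20,-1) [heading=0, draw]
    RT 270: heading 0 -> 90
    -- iteration 3/3 --
    FD 1: (-20,-1) -> (-20,0) [heading=90, draw]
    RT 270: heading 90 -> 180
  ]
  -- iteration 2/3 --
  PD: pen down
  RT 270: heading 180 -> 270
  REPEAT 3 [
    -- iteration 1/3 --
    FD 1: (-20,0) -> (-20,-1) [heading=270, draw]
    RT 270: heading 270 -> 0
    -- iteration 2/3 --
    FD 1: (-20,-1) -> (-19,-1) [heading=0, draw]
    RT 270: heading 0 -> 90
    -- iteration 3/3 --
    FD 1: (-19,-1) -> (-19,0) [heading=90, draw]
    RT 270: heading 90 -> 180
  ]
  -- iteration 3/3 --
  PD: pen down
  RT 270: heading 180 -> 270
  REPEAT 3 [
    -- iteration 1/3 --
    FD 1: (-19,0) -> (-19,-1) [heading=270, draw]
    RT 270: heading 270 -> 0
    -- iteration 2/3 --
    FD 1: (-19,-1) -> (-18,-1) [heading=0, draw]
    RT 270: heading 0 -> 90
    -- iteration 3/3 --
    FD 1: (-18,-1) -> (-18,0) [heading=90, draw]
    RT 270: heading 90 -> 180
  ]
]
FD 5: (-18,0) -> (-23,0) [heading=180, draw]
RT 120: heading 180 -> 60
RT 164: heading 60 -> 256
RT 90: heading 256 -> 166
Final: pos=(-23,0), heading=166, 13 segment(s) drawn

Answer: -23 0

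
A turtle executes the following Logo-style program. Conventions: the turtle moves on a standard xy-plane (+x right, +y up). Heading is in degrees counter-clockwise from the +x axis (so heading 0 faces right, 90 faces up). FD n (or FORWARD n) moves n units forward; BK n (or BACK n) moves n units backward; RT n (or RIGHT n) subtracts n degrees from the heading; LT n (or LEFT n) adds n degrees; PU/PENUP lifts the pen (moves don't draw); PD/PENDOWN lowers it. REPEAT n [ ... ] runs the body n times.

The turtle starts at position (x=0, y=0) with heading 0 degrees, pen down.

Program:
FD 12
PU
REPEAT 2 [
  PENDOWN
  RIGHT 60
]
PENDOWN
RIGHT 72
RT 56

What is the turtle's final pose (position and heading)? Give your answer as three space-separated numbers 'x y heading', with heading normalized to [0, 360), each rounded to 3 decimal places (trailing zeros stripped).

Answer: 12 0 112

Derivation:
Executing turtle program step by step:
Start: pos=(0,0), heading=0, pen down
FD 12: (0,0) -> (12,0) [heading=0, draw]
PU: pen up
REPEAT 2 [
  -- iteration 1/2 --
  PD: pen down
  RT 60: heading 0 -> 300
  -- iteration 2/2 --
  PD: pen down
  RT 60: heading 300 -> 240
]
PD: pen down
RT 72: heading 240 -> 168
RT 56: heading 168 -> 112
Final: pos=(12,0), heading=112, 1 segment(s) drawn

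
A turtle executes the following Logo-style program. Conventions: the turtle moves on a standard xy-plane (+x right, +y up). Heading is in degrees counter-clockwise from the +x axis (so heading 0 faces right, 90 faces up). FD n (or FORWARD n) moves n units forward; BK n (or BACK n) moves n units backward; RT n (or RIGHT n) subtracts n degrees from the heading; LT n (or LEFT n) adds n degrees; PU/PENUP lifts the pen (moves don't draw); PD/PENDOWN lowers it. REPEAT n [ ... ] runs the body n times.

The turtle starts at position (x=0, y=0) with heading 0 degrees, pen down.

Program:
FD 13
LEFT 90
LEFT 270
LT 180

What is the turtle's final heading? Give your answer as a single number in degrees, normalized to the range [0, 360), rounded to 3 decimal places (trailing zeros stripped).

Executing turtle program step by step:
Start: pos=(0,0), heading=0, pen down
FD 13: (0,0) -> (13,0) [heading=0, draw]
LT 90: heading 0 -> 90
LT 270: heading 90 -> 0
LT 180: heading 0 -> 180
Final: pos=(13,0), heading=180, 1 segment(s) drawn

Answer: 180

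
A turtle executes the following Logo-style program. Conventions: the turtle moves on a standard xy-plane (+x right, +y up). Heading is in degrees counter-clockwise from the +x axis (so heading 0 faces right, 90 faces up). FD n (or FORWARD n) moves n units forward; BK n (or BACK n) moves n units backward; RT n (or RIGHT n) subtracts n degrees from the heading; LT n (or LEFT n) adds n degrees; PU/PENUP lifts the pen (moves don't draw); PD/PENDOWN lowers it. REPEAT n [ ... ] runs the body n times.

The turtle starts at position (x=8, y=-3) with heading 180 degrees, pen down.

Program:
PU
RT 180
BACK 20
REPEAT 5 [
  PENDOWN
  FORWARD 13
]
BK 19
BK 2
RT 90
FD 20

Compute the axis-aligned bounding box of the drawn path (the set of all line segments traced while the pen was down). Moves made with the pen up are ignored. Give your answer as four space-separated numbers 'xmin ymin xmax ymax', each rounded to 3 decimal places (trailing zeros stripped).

Answer: -12 -23 53 -3

Derivation:
Executing turtle program step by step:
Start: pos=(8,-3), heading=180, pen down
PU: pen up
RT 180: heading 180 -> 0
BK 20: (8,-3) -> (-12,-3) [heading=0, move]
REPEAT 5 [
  -- iteration 1/5 --
  PD: pen down
  FD 13: (-12,-3) -> (1,-3) [heading=0, draw]
  -- iteration 2/5 --
  PD: pen down
  FD 13: (1,-3) -> (14,-3) [heading=0, draw]
  -- iteration 3/5 --
  PD: pen down
  FD 13: (14,-3) -> (27,-3) [heading=0, draw]
  -- iteration 4/5 --
  PD: pen down
  FD 13: (27,-3) -> (40,-3) [heading=0, draw]
  -- iteration 5/5 --
  PD: pen down
  FD 13: (40,-3) -> (53,-3) [heading=0, draw]
]
BK 19: (53,-3) -> (34,-3) [heading=0, draw]
BK 2: (34,-3) -> (32,-3) [heading=0, draw]
RT 90: heading 0 -> 270
FD 20: (32,-3) -> (32,-23) [heading=270, draw]
Final: pos=(32,-23), heading=270, 8 segment(s) drawn

Segment endpoints: x in {-12, 1, 14, 27, 32, 34, 40, 53}, y in {-23, -3}
xmin=-12, ymin=-23, xmax=53, ymax=-3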